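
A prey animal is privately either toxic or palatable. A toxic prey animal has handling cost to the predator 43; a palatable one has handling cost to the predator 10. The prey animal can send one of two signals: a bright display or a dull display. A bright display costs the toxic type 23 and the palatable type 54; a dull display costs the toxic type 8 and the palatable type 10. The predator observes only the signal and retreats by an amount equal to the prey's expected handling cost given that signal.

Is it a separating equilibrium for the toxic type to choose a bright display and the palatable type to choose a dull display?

Yes

If types separate, bright display earns payment 43 and dull display earns 10.
Toxic: bright display gives 43 − 23 = 20; dull display gives 10 − 8 = 2. No deviation. ✓
Palatable: dull display gives 10 − 10 = 0; bright display gives 43 − 54 = -11. No deviation. ✓
Both incentive constraints hold.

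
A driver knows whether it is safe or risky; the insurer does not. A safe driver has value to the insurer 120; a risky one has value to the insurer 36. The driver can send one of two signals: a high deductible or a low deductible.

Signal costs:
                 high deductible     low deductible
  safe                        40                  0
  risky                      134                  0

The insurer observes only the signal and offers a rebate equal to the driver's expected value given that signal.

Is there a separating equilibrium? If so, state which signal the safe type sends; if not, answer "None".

Try safe → high deductible, risky → low deductible:
  Under separation the insurer infers type exactly: high deductible → safe (pays 120), low deductible → risky (pays 36).
  Safe: high deductible gives 120 − 40 = 80; low deductible gives 36 − 0 = 36. No deviation. ✓
  Risky: low deductible gives 36 − 0 = 36; high deductible gives 120 − 134 = -14. No deviation. ✓
Both hold — the safe type sends high deductible.

high deductible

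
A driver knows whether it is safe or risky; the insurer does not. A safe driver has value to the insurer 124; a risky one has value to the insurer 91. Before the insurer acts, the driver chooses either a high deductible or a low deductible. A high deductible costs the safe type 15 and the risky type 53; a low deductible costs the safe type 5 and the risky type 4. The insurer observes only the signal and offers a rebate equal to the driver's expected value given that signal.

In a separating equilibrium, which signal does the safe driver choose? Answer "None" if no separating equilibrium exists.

high deductible

Try safe → high deductible, risky → low deductible:
  Under separation the insurer infers type exactly: high deductible → safe (pays 124), low deductible → risky (pays 91).
  Safe: high deductible gives 124 − 15 = 109; low deductible gives 91 − 5 = 86. No deviation. ✓
  Risky: low deductible gives 91 − 4 = 87; high deductible gives 124 − 53 = 71. No deviation. ✓
Both hold — the safe type sends high deductible.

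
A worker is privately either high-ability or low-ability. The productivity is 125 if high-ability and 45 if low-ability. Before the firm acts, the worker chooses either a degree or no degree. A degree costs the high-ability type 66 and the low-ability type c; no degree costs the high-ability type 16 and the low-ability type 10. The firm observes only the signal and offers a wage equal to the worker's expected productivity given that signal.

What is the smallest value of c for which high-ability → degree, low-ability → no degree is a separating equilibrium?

Under separation: degree → high-ability (pays 125); no degree → low-ability (pays 45).
High-ability: 125 − 66 = 59 ≥ 45 − 16 = 29. Holds regardless of c. ✓
Low-ability: 45 − 10 ≥ 125 − c, so c ≥ 125 − 35 = 90.

90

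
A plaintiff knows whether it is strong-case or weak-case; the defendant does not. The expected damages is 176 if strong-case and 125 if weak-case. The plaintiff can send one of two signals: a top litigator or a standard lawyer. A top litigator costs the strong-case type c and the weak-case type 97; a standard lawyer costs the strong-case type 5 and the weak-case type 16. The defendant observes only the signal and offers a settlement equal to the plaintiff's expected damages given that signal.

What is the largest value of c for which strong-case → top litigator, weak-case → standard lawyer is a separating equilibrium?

56

Under separation: top litigator → strong-case (pays 176); standard lawyer → weak-case (pays 125).
Weak-case: 125 − 16 = 109 ≥ 176 − 97 = 79. Holds regardless of c. ✓
Strong-case: 176 − c ≥ 125 − 5, so c ≤ 176 − 120 = 56.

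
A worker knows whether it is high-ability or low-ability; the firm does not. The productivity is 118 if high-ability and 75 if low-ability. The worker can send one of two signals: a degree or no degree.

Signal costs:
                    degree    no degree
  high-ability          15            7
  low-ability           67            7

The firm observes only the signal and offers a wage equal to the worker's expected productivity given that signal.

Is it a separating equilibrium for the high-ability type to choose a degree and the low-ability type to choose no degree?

If types separate, degree earns payment 118 and no degree earns 75.
High-ability: degree gives 118 − 15 = 103; no degree gives 75 − 7 = 68. No deviation. ✓
Low-ability: no degree gives 75 − 7 = 68; degree gives 118 − 67 = 51. No deviation. ✓
Neither type gains from mimicking the other.

Yes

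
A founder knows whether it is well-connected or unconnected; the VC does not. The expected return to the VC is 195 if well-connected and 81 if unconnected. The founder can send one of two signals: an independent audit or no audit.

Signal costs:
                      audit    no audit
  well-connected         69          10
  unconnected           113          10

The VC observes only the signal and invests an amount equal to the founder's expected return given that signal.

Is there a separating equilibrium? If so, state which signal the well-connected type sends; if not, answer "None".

None

Try well-connected → audit, unconnected → no audit:
  Under separation the VC infers type exactly: audit → well-connected (pays 195), no audit → unconnected (pays 81).
  Well-connected: audit gives 195 − 69 = 126; no audit gives 81 − 10 = 71. No deviation. ✓
  Unconnected: no audit gives 81 − 10 = 71; audit gives 195 − 113 = 82. Would deviate. ✗
Try well-connected → no audit, unconnected → audit:
  Under separation the VC infers type exactly: no audit → well-connected (pays 195), audit → unconnected (pays 81).
  Well-connected: no audit gives 195 − 10 = 185; audit gives 81 − 69 = 12. No deviation. ✓
  Unconnected: audit gives 81 − 113 = -32; no audit gives 195 − 10 = 185. Would deviate. ✗
Neither assignment is incentive-compatible.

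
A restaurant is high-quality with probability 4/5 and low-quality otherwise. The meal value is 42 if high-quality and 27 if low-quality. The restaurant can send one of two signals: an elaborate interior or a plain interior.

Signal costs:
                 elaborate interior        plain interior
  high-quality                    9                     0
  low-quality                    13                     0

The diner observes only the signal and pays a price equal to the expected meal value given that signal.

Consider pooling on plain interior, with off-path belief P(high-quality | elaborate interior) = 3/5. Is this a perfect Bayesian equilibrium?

On the equilibrium path (plain interior) the diner holds the prior 4/5 and pays 4/5·42 + 1/5·27 = 39. Off-path (elaborate interior) belief 3/5 gives 3/5·42 + 2/5·27 = 36.
High-quality: plain interior gives 39 − 0 = 39; elaborate interior gives 36 − 9 = 27. Stays. ✓
Low-quality: plain interior gives 39 − 0 = 39; elaborate interior gives 36 − 13 = 23. Stays. ✓
Beliefs are Bayes-consistent on-path and both types best-respond.

Yes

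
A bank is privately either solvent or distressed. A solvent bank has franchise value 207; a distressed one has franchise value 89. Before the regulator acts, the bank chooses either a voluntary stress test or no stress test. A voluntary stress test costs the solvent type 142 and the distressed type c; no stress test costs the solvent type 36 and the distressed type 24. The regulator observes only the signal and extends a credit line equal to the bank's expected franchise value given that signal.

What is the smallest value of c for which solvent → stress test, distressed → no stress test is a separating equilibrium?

142

Under separation: stress test → solvent (pays 207); no stress test → distressed (pays 89).
Solvent: 207 − 142 = 65 ≥ 89 − 36 = 53. Holds regardless of c. ✓
Distressed: 89 − 24 ≥ 207 − c, so c ≥ 207 − 65 = 142.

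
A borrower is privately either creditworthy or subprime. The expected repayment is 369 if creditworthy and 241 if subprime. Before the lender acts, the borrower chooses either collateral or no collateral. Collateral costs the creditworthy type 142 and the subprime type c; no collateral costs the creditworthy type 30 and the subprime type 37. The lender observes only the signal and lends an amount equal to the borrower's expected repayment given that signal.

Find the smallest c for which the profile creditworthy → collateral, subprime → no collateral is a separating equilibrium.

165

Under separation: collateral → creditworthy (pays 369); no collateral → subprime (pays 241).
Creditworthy: 369 − 142 = 227 ≥ 241 − 30 = 211. Holds regardless of c. ✓
Subprime: 241 − 37 ≥ 369 − c, so c ≥ 369 − 204 = 165.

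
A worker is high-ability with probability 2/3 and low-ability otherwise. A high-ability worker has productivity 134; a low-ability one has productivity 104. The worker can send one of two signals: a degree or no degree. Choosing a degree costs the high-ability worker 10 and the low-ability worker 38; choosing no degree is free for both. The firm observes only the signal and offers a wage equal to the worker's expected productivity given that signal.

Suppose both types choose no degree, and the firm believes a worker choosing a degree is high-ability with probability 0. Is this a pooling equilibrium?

Yes

On the equilibrium path (no degree) the firm holds the prior 2/3 and pays 2/3·134 + 1/3·104 = 124. Off-path (degree) belief 0 gives 0·134 + 1·104 = 104.
High-ability: no degree gives 124 − 0 = 124; degree gives 104 − 10 = 94. Stays. ✓
Low-ability: no degree gives 124 − 0 = 124; degree gives 104 − 38 = 66. Stays. ✓
Beliefs are Bayes-consistent on-path and both types best-respond.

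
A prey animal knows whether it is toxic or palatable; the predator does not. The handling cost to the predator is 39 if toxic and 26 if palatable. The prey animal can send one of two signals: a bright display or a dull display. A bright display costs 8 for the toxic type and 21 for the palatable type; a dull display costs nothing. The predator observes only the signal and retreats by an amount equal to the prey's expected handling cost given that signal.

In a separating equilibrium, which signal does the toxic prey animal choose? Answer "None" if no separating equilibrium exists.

Try toxic → bright display, palatable → dull display:
  If types separate, bright display earns payment 39 and dull display earns 26.
  Toxic: bright display gives 39 − 8 = 31; dull display gives 26 − 0 = 26. No deviation. ✓
  Palatable: dull display gives 26 − 0 = 26; bright display gives 39 − 21 = 18. No deviation. ✓
Both hold — the toxic type sends bright display.

bright display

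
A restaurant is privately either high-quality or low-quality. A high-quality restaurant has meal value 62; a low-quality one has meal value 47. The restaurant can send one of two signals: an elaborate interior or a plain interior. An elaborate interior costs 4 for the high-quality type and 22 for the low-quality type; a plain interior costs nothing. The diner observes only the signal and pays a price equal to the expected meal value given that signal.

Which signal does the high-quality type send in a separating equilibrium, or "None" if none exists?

Try high-quality → elaborate interior, low-quality → plain interior:
  If types separate, elaborate interior earns payment 62 and plain interior earns 47.
  High-quality: elaborate interior gives 62 − 4 = 58; plain interior gives 47 − 0 = 47. No deviation. ✓
  Low-quality: plain interior gives 47 − 0 = 47; elaborate interior gives 62 − 22 = 40. No deviation. ✓
Both hold — the high-quality type sends elaborate interior.

elaborate interior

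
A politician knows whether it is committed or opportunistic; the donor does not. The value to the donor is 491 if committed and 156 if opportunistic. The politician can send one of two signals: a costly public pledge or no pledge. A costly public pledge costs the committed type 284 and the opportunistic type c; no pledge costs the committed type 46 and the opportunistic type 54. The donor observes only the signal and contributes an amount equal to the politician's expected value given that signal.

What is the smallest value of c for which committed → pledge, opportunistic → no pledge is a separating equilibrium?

Under separation: pledge → committed (pays 491); no pledge → opportunistic (pays 156).
Committed: 491 − 284 = 207 ≥ 156 − 46 = 110. Holds regardless of c. ✓
Opportunistic: 156 − 54 ≥ 491 − c, so c ≥ 491 − 102 = 389.

389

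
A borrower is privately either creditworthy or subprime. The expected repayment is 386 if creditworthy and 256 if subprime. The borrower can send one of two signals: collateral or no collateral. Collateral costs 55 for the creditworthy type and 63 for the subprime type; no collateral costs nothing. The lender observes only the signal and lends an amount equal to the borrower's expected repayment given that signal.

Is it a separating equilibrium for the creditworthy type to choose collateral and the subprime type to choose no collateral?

Under separation the lender infers type exactly: collateral → creditworthy (pays 386), no collateral → subprime (pays 256).
Creditworthy: collateral gives 386 − 55 = 331; no collateral gives 256 − 0 = 256. No deviation. ✓
Subprime: no collateral gives 256 − 0 = 256; collateral gives 386 − 63 = 323. Would deviate. ✗

No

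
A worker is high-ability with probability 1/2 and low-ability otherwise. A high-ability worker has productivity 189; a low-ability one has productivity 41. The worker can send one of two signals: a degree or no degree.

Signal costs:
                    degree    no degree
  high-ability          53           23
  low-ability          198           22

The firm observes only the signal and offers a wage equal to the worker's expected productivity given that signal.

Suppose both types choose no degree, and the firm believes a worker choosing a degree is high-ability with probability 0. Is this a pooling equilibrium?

On the equilibrium path (no degree) the firm holds the prior 1/2 and pays 1/2·189 + 1/2·41 = 115. Off-path (degree) belief 0 gives 0·189 + 1·41 = 41.
High-ability: no degree gives 115 − 23 = 92; degree gives 41 − 53 = -12. Stays. ✓
Low-ability: no degree gives 115 − 22 = 93; degree gives 41 − 198 = -157. Stays. ✓
Beliefs are Bayes-consistent on-path and both types best-respond.

Yes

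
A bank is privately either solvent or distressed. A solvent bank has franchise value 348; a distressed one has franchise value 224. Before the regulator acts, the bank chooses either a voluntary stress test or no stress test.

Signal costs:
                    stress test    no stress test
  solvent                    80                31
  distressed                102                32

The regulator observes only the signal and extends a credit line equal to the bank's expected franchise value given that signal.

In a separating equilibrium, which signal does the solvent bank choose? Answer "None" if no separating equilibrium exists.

None

Try solvent → stress test, distressed → no stress test:
  If types separate, stress test earns payment 348 and no stress test earns 224.
  Solvent: stress test gives 348 − 80 = 268; no stress test gives 224 − 31 = 193. No deviation. ✓
  Distressed: no stress test gives 224 − 32 = 192; stress test gives 348 − 102 = 246. Would deviate. ✗
Try solvent → no stress test, distressed → stress test:
  If types separate, no stress test earns payment 348 and stress test earns 224.
  Solvent: no stress test gives 348 − 31 = 317; stress test gives 224 − 80 = 144. No deviation. ✓
  Distressed: stress test gives 224 − 102 = 122; no stress test gives 348 − 32 = 316. Would deviate. ✗
Neither assignment is incentive-compatible.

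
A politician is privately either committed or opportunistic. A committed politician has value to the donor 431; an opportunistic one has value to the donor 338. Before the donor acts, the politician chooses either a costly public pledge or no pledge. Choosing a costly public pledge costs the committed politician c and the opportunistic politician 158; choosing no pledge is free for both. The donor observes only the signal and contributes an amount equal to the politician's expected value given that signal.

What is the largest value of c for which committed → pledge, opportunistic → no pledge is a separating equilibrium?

93

Under separation: pledge → committed (pays 431); no pledge → opportunistic (pays 338).
Opportunistic: 338 − 0 = 338 ≥ 431 − 158 = 273. Holds regardless of c. ✓
Committed: 431 − c ≥ 338 − 0, so c ≤ 431 − 338 = 93.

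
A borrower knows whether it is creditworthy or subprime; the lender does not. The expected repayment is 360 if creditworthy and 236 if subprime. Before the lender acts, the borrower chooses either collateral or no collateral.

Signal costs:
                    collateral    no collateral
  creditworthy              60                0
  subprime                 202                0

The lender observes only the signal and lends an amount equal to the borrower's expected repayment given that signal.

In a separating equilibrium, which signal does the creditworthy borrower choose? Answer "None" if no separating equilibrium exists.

Try creditworthy → collateral, subprime → no collateral:
  If types separate, collateral earns payment 360 and no collateral earns 236.
  Creditworthy: collateral gives 360 − 60 = 300; no collateral gives 236 − 0 = 236. No deviation. ✓
  Subprime: no collateral gives 236 − 0 = 236; collateral gives 360 − 202 = 158. No deviation. ✓
Both hold — the creditworthy type sends collateral.

collateral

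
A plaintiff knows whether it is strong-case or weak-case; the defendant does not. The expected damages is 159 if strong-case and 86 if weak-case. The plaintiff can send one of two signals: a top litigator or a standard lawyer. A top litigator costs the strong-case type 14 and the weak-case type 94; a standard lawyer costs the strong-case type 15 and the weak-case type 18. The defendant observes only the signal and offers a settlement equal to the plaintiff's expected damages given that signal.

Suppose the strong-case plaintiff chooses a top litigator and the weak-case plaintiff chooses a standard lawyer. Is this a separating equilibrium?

Yes

If types separate, top litigator earns payment 159 and standard lawyer earns 86.
Strong-case: top litigator gives 159 − 14 = 145; standard lawyer gives 86 − 15 = 71. No deviation. ✓
Weak-case: standard lawyer gives 86 − 18 = 68; top litigator gives 159 − 94 = 65. No deviation. ✓
Both incentive constraints hold.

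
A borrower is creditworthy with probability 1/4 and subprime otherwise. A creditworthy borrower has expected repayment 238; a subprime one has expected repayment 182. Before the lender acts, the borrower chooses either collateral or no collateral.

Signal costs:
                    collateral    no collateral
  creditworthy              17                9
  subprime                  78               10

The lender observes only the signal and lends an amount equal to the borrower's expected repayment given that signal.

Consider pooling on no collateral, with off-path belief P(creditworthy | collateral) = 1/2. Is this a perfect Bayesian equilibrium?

At the pooled signal (no collateral) the lender holds the prior 1/4 and pays 1/4·238 + 3/4·182 = 196. Off-path (collateral) belief 1/2 gives 1/2·238 + 1/2·182 = 210.
Creditworthy: no collateral gives 196 − 9 = 187; collateral gives 210 − 17 = 193. Deviates. ✗
Subprime: no collateral gives 196 − 10 = 186; collateral gives 210 − 78 = 132. Stays. ✓

No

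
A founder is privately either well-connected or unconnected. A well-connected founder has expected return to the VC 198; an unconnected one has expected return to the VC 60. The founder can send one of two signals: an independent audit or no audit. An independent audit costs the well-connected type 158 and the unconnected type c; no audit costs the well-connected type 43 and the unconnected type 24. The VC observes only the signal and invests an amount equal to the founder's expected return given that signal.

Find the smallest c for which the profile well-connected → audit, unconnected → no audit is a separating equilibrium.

162

Under separation: audit → well-connected (pays 198); no audit → unconnected (pays 60).
Well-connected: 198 − 158 = 40 ≥ 60 − 43 = 17. Holds regardless of c. ✓
Unconnected: 60 − 24 ≥ 198 − c, so c ≥ 198 − 36 = 162.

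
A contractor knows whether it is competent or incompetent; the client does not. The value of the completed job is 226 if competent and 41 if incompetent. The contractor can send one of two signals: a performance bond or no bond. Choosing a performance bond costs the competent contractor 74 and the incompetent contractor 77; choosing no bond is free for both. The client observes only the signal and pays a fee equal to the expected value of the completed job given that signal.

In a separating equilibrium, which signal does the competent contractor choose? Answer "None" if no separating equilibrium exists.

None

Try competent → bond, incompetent → no bond:
  Under separation the client infers type exactly: bond → competent (pays 226), no bond → incompetent (pays 41).
  Competent: bond gives 226 − 74 = 152; no bond gives 41 − 0 = 41. No deviation. ✓
  Incompetent: no bond gives 41 − 0 = 41; bond gives 226 − 77 = 149. Would deviate. ✗
Try competent → no bond, incompetent → bond:
  Under separation the client infers type exactly: no bond → competent (pays 226), bond → incompetent (pays 41).
  Competent: no bond gives 226 − 0 = 226; bond gives 41 − 74 = -33. No deviation. ✓
  Incompetent: bond gives 41 − 77 = -36; no bond gives 226 − 0 = 226. Would deviate. ✗
Neither assignment is incentive-compatible.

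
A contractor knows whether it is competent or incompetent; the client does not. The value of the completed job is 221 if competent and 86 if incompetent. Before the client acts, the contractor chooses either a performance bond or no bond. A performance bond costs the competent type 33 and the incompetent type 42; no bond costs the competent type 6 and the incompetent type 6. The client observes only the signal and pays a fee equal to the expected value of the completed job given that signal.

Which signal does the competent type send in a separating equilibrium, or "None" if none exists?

None

Try competent → bond, incompetent → no bond:
  If types separate, bond earns payment 221 and no bond earns 86.
  Competent: bond gives 221 − 33 = 188; no bond gives 86 − 6 = 80. No deviation. ✓
  Incompetent: no bond gives 86 − 6 = 80; bond gives 221 − 42 = 179. Would deviate. ✗
Try competent → no bond, incompetent → bond:
  If types separate, no bond earns payment 221 and bond earns 86.
  Competent: no bond gives 221 − 6 = 215; bond gives 86 − 33 = 53. No deviation. ✓
  Incompetent: bond gives 86 − 42 = 44; no bond gives 221 − 6 = 215. Would deviate. ✗
Neither assignment is incentive-compatible.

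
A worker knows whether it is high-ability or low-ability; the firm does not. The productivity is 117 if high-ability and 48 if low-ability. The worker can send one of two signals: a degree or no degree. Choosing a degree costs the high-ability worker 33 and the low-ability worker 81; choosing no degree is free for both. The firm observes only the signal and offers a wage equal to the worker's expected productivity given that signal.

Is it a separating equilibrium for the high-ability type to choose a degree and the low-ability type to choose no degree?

If types separate, degree earns payment 117 and no degree earns 48.
High-ability: degree gives 117 − 33 = 84; no degree gives 48 − 0 = 48. No deviation. ✓
Low-ability: no degree gives 48 − 0 = 48; degree gives 117 − 81 = 36. No deviation. ✓
Neither type gains from mimicking the other.

Yes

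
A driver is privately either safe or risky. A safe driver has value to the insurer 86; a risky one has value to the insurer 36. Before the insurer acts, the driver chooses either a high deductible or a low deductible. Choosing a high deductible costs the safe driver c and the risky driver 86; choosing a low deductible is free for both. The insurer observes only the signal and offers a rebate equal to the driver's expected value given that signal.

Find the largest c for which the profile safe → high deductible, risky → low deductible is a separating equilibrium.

50

Under separation: high deductible → safe (pays 86); low deductible → risky (pays 36).
Risky: 36 − 0 = 36 ≥ 86 − 86 = 0. Holds regardless of c. ✓
Safe: 86 − c ≥ 36 − 0, so c ≤ 86 − 36 = 50.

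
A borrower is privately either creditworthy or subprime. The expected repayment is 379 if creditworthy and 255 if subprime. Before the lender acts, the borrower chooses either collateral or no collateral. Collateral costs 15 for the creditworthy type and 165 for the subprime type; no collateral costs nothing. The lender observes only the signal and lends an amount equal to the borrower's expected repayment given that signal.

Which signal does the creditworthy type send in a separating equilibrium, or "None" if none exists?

collateral

Try creditworthy → collateral, subprime → no collateral:
  Under separation the lender infers type exactly: collateral → creditworthy (pays 379), no collateral → subprime (pays 255).
  Creditworthy: collateral gives 379 − 15 = 364; no collateral gives 255 − 0 = 255. No deviation. ✓
  Subprime: no collateral gives 255 − 0 = 255; collateral gives 379 − 165 = 214. No deviation. ✓
Both hold — the creditworthy type sends collateral.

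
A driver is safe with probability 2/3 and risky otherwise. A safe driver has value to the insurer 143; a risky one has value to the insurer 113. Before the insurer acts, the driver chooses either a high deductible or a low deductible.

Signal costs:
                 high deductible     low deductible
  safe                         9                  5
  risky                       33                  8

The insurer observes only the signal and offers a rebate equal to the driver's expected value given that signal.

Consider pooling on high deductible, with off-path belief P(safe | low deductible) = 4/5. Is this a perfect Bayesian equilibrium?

On the equilibrium path (high deductible) the insurer holds the prior 2/3 and pays 2/3·143 + 1/3·113 = 133. Off-path (low deductible) belief 4/5 gives 4/5·143 + 1/5·113 = 137.
Safe: high deductible gives 133 − 9 = 124; low deductible gives 137 − 5 = 132. Deviates. ✗
Risky: high deductible gives 133 − 33 = 100; low deductible gives 137 − 8 = 129. Deviates. ✗

No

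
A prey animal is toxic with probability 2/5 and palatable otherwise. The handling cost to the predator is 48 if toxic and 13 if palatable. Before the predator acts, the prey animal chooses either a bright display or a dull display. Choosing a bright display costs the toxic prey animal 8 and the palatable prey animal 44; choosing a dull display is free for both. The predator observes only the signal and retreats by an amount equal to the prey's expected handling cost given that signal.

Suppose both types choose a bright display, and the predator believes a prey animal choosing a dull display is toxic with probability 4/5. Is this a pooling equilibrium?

No

On the equilibrium path (bright display) the predator holds the prior 2/5 and pays 2/5·48 + 3/5·13 = 27. Off-path (dull display) belief 4/5 gives 4/5·48 + 1/5·13 = 41.
Toxic: bright display gives 27 − 8 = 19; dull display gives 41 − 0 = 41. Deviates. ✗
Palatable: bright display gives 27 − 44 = -17; dull display gives 41 − 0 = 41. Deviates. ✗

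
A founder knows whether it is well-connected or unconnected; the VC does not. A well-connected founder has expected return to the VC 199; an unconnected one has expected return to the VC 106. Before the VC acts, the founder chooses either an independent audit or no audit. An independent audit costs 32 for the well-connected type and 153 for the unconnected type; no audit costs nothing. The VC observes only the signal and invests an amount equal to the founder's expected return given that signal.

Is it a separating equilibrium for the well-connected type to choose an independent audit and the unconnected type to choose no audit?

If types separate, audit earns payment 199 and no audit earns 106.
Well-connected: audit gives 199 − 32 = 167; no audit gives 106 − 0 = 106. No deviation. ✓
Unconnected: no audit gives 106 − 0 = 106; audit gives 199 − 153 = 46. No deviation. ✓
Neither type gains from mimicking the other.

Yes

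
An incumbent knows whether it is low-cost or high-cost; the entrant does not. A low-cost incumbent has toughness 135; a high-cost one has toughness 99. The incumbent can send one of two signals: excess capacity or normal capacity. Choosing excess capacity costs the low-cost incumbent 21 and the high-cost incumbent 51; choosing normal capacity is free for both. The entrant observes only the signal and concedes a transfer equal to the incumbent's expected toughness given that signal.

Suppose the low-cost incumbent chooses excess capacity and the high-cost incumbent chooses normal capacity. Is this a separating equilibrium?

Yes

If types separate, excess capacity earns payment 135 and normal capacity earns 99.
Low-cost: excess capacity gives 135 − 21 = 114; normal capacity gives 99 − 0 = 99. No deviation. ✓
High-cost: normal capacity gives 99 − 0 = 99; excess capacity gives 135 − 51 = 84. No deviation. ✓
Neither type gains from mimicking the other.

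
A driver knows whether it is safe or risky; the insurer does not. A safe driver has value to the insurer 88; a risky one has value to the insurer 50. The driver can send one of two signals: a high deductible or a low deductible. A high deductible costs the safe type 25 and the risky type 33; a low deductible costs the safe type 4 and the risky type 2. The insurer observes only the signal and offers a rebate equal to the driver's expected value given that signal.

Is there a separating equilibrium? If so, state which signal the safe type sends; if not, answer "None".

None

Try safe → high deductible, risky → low deductible:
  If types separate, high deductible earns payment 88 and low deductible earns 50.
  Safe: high deductible gives 88 − 25 = 63; low deductible gives 50 − 4 = 46. No deviation. ✓
  Risky: low deductible gives 50 − 2 = 48; high deductible gives 88 − 33 = 55. Would deviate. ✗
Try safe → low deductible, risky → high deductible:
  If types separate, low deductible earns payment 88 and high deductible earns 50.
  Safe: low deductible gives 88 − 4 = 84; high deductible gives 50 − 25 = 25. No deviation. ✓
  Risky: high deductible gives 50 − 33 = 17; low deductible gives 88 − 2 = 86. Would deviate. ✗
Neither assignment is incentive-compatible.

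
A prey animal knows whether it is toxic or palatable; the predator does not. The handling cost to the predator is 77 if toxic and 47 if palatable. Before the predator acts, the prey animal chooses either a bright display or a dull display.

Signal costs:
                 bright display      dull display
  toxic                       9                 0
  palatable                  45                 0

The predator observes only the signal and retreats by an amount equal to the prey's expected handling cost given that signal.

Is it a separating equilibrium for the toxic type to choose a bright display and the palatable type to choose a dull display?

Yes

If types separate, bright display earns payment 77 and dull display earns 47.
Toxic: bright display gives 77 − 9 = 68; dull display gives 47 − 0 = 47. No deviation. ✓
Palatable: dull display gives 47 − 0 = 47; bright display gives 77 − 45 = 32. No deviation. ✓
Both incentive constraints hold.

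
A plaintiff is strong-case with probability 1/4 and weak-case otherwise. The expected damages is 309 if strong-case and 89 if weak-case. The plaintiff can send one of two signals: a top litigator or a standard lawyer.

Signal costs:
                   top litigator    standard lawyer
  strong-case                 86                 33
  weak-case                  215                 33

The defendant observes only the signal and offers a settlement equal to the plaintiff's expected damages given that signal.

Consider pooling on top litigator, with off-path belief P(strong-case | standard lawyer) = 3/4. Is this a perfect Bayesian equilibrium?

No

At the pooled signal (top litigator) the defendant holds the prior 1/4 and pays 1/4·309 + 3/4·89 = 144. Off-path (standard lawyer) belief 3/4 gives 3/4·309 + 1/4·89 = 254.
Strong-case: top litigator gives 144 − 86 = 58; standard lawyer gives 254 − 33 = 221. Deviates. ✗
Weak-case: top litigator gives 144 − 215 = -71; standard lawyer gives 254 − 33 = 221. Deviates. ✗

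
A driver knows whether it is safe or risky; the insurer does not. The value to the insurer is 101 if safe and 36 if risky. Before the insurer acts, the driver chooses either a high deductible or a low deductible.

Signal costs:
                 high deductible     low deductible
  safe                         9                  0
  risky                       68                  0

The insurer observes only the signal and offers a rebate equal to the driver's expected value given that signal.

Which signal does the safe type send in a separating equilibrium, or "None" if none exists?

high deductible

Try safe → high deductible, risky → low deductible:
  Under separation the insurer infers type exactly: high deductible → safe (pays 101), low deductible → risky (pays 36).
  Safe: high deductible gives 101 − 9 = 92; low deductible gives 36 − 0 = 36. No deviation. ✓
  Risky: low deductible gives 36 − 0 = 36; high deductible gives 101 − 68 = 33. No deviation. ✓
Both hold — the safe type sends high deductible.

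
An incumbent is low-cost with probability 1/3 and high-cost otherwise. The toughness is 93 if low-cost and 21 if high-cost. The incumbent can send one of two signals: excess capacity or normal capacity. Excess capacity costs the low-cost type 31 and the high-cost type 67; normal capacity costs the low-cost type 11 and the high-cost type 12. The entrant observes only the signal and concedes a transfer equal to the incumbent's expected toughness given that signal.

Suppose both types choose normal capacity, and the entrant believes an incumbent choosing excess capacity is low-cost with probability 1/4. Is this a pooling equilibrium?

At the pooled signal (normal capacity) the entrant holds the prior 1/3 and pays 1/3·93 + 2/3·21 = 45. Off-path (excess capacity) belief 1/4 gives 1/4·93 + 3/4·21 = 39.
Low-cost: normal capacity gives 45 − 11 = 34; excess capacity gives 39 − 31 = 8. Stays. ✓
High-cost: normal capacity gives 45 − 12 = 33; excess capacity gives 39 − 67 = -28. Stays. ✓

Yes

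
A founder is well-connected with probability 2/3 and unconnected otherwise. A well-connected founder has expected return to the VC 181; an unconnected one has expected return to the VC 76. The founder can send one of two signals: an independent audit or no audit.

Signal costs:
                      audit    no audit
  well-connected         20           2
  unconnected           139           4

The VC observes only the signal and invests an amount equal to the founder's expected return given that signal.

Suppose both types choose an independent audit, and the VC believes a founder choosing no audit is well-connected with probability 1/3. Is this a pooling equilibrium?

At the pooled signal (audit) the VC holds the prior 2/3 and pays 2/3·181 + 1/3·76 = 146. Off-path (no audit) belief 1/3 gives 1/3·181 + 2/3·76 = 111.
Well-connected: audit gives 146 − 20 = 126; no audit gives 111 − 2 = 109. Stays. ✓
Unconnected: audit gives 146 − 139 = 7; no audit gives 111 − 4 = 107. Deviates. ✗

No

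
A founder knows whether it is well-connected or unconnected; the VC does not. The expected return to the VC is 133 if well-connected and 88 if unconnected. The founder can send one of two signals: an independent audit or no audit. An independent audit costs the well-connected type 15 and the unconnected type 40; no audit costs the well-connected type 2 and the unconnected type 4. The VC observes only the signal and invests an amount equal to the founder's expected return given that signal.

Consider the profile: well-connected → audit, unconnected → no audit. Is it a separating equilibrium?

No

If types separate, audit earns payment 133 and no audit earns 88.
Well-connected: audit gives 133 − 15 = 118; no audit gives 88 − 2 = 86. No deviation. ✓
Unconnected: no audit gives 88 − 4 = 84; audit gives 133 − 40 = 93. Would deviate. ✗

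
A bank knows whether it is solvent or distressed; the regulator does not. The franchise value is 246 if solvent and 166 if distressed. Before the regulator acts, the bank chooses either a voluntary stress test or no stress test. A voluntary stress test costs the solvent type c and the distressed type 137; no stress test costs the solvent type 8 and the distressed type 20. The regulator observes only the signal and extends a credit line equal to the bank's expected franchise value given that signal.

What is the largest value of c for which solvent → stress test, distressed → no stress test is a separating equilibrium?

Under separation: stress test → solvent (pays 246); no stress test → distressed (pays 166).
Distressed: 166 − 20 = 146 ≥ 246 − 137 = 109. Holds regardless of c. ✓
Solvent: 246 − c ≥ 166 − 8, so c ≤ 246 − 158 = 88.

88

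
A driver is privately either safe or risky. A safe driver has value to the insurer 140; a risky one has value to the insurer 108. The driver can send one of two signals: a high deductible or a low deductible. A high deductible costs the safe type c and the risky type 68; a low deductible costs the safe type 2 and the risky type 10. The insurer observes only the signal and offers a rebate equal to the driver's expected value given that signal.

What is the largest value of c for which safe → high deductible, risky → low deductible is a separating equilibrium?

Under separation: high deductible → safe (pays 140); low deductible → risky (pays 108).
Risky: 108 − 10 = 98 ≥ 140 − 68 = 72. Holds regardless of c. ✓
Safe: 140 − c ≥ 108 − 2, so c ≤ 140 − 106 = 34.

34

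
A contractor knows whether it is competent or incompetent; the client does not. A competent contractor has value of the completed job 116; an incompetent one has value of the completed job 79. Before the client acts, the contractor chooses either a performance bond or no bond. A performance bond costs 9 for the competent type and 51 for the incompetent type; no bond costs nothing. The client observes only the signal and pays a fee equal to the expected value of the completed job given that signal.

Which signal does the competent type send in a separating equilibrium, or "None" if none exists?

bond

Try competent → bond, incompetent → no bond:
  If types separate, bond earns payment 116 and no bond earns 79.
  Competent: bond gives 116 − 9 = 107; no bond gives 79 − 0 = 79. No deviation. ✓
  Incompetent: no bond gives 79 − 0 = 79; bond gives 116 − 51 = 65. No deviation. ✓
Both hold — the competent type sends bond.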